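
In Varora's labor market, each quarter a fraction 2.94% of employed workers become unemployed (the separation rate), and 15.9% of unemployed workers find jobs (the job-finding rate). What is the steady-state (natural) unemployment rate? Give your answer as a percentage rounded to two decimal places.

At steady state the flows balance: s·E = f·U, so U/(E+U) = s/(s+f).
u* = 2.94 / (2.94 + 15.9) = 2.94 / 18.84 = 15.61%.

Steady-state unemployment rate ≈ 15.61%.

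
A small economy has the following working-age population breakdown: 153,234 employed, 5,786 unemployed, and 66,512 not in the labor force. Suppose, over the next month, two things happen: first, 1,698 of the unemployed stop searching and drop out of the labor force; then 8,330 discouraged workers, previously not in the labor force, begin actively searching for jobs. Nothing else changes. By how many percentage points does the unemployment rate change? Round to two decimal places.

The unemployment rate changes by +3.86 percentage points.

Initially, labor force = 153,234 + 5,786 = 159,020, so u = 5,786/159,020 = 3.64%.
After the first change, unemployed and labor force both fall by 1,698 → E = 153,234, U = 4,088, labor force = 157,322.
After the second change, unemployed and labor force both rise by 8,330 → E = 153,234, U = 12,418, labor force = 165,652.
New unemployment rate = 12,418 / 165,652 = 7.50%.
Change = 7.50% − 3.64% = +3.86 percentage points.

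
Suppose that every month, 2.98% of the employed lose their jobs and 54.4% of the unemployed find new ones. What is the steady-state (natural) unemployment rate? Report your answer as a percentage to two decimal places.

At steady state the flows balance: s·E = f·U, so U/(E+U) = s/(s+f).
u* = 2.98 / (2.98 + 54.4) = 2.98 / 57.38 = 5.19%.

Steady-state unemployment rate ≈ 5.19%.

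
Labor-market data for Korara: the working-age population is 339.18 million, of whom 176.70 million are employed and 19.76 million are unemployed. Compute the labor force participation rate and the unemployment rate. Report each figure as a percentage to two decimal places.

Labor force = employed + unemployed = 176.70 + 19.76 = 196.46 million.
Unemployment rate = 19.76 / 196.46 = 10.06%.
Labor force participation rate = 196.46 / 339.18 = 57.92%.

Labor force participation rate ≈ 57.92%; unemployment rate ≈ 10.06%.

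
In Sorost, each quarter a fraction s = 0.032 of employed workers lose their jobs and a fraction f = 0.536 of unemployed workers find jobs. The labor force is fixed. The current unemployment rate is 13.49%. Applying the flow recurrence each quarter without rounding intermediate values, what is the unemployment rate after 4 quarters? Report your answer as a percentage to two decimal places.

Unemployment rate after four quarters ≈ 5.91%.

With a fixed labor force, u_{t+1} = u_t + s·(1−u_t) − f·u_t = u_t·(1−s−f) + s.
Here 1−s−f = 0.432 and s = 0.032.
u_1 = 0.134900 × 0.432 + 0.032 = 0.090277.
u_2 = 0.090277 × 0.432 + 0.032 = 0.071000.
u_3 = 0.071000 × 0.432 + 0.032 = 0.062672.
u_4 = 0.062672 × 0.432 + 0.032 = 0.059074.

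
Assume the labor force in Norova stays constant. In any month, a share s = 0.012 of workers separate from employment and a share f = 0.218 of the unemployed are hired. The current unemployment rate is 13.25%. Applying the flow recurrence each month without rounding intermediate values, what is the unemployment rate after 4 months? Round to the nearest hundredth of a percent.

With a fixed labor force, u_{t+1} = u_t + s·(1−u_t) − f·u_t = u_t·(1−s−f) + s.
Here 1−s−f = 0.770 and s = 0.012.
u_1 = 0.132500 × 0.770 + 0.012 = 0.114025.
u_2 = 0.114025 × 0.770 + 0.012 = 0.099799.
u_3 = 0.099799 × 0.770 + 0.012 = 0.088845.
u_4 = 0.088845 × 0.770 + 0.012 = 0.080411.

Unemployment rate after four months ≈ 8.04%.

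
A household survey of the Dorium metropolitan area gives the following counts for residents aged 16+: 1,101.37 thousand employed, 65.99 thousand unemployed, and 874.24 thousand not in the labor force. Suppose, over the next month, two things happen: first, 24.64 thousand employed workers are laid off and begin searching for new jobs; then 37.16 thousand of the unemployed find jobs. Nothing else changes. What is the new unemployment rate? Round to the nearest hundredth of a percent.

Initially, labor force = 1,101.37 + 65.99 = 1,167.36 thousand, so u = 65.99/1,167.36 = 5.65%.
After the first change, employed falls and unemployed rises by 24.64; labor force unchanged → E = 1,076.73, U = 90.63, labor force = 1,167.36 thousand.
After the second change, unemployed falls and employed rises by 37.16; labor force unchanged → E = 1,113.89, U = 53.47, labor force = 1,167.36 thousand.
New unemployment rate = 53.47 / 1,167.36 = 4.58%.

New unemployment rate ≈ 4.58%.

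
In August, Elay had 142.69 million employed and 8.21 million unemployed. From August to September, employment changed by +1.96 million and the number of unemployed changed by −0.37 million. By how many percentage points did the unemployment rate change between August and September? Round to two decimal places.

August: labor force = 142.69 + 8.21 = 150.90; u = 8.21/150.90 = 5.44%.
September: labor force = 144.65 + 7.84 = 152.49; u = 7.84/152.49 = 5.14%.
Change = 5.14% − 5.44% = −0.30 pp.

The unemployment rate changed by −0.30 percentage points.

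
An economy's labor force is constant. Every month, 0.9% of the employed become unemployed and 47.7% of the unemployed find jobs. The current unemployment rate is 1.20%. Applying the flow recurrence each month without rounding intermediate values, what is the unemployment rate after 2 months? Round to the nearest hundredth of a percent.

With a fixed labor force, u_{t+1} = u_t + s·(1−u_t) − f·u_t = u_t·(1−s−f) + s.
Here 1−s−f = 0.514 and s = 0.009.
u_1 = 0.012000 × 0.514 + 0.009 = 0.015168.
u_2 = 0.015168 × 0.514 + 0.009 = 0.016796.

Unemployment rate after two months ≈ 1.68%.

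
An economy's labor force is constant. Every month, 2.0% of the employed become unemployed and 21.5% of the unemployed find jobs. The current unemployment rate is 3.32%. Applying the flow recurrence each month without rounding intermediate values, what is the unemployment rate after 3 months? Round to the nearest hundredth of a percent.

With a fixed labor force, u_{t+1} = u_t + s·(1−u_t) − f·u_t = u_t·(1−s−f) + s.
Here 1−s−f = 0.765 and s = 0.020.
u_1 = 0.033200 × 0.765 + 0.020 = 0.045398.
u_2 = 0.045398 × 0.765 + 0.020 = 0.054729.
u_3 = 0.054729 × 0.765 + 0.020 = 0.061868.

Unemployment rate after three months ≈ 6.19%.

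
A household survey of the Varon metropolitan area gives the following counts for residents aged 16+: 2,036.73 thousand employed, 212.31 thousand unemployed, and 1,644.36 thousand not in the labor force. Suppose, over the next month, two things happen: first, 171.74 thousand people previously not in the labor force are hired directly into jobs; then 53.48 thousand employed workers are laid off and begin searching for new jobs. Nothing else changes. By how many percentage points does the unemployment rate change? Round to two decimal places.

The unemployment rate changes by +1.54 percentage points.

Initially, labor force = 2,036.73 + 212.31 = 2,249.04 thousand, so u = 212.31/2,249.04 = 9.44%.
After the first change, employed and labor force both rise by 171.74; unemployed unchanged → E = 2,208.47, U = 212.31, labor force = 2,420.78 thousand.
After the second change, employed falls and unemployed rises by 53.48; labor force unchanged → E = 2,154.99, U = 265.79, labor force = 2,420.78 thousand.
New unemployment rate = 265.79 / 2,420.78 = 10.98%.
Change = 10.98% − 9.44% = +1.54 percentage points.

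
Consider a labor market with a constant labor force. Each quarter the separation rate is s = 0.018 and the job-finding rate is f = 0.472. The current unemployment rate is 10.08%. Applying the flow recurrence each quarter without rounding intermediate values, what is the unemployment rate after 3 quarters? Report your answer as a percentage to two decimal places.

With a fixed labor force, u_{t+1} = u_t + s·(1−u_t) − f·u_t = u_t·(1−s−f) + s.
Here 1−s−f = 0.510 and s = 0.018.
u_1 = 0.100800 × 0.510 + 0.018 = 0.069408.
u_2 = 0.069408 × 0.510 + 0.018 = 0.053398.
u_3 = 0.053398 × 0.510 + 0.018 = 0.045233.

Unemployment rate after three quarters ≈ 4.52%.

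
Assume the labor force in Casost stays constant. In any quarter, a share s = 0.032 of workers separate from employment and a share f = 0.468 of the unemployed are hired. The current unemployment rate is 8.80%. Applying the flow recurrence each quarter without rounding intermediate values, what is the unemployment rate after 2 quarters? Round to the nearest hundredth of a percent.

With a fixed labor force, u_{t+1} = u_t + s·(1−u_t) − f·u_t = u_t·(1−s−f) + s.
Here 1−s−f = 0.500 and s = 0.032.
u_1 = 0.088000 × 0.500 + 0.032 = 0.076000.
u_2 = 0.076000 × 0.500 + 0.032 = 0.070000.

Unemployment rate after two quarters ≈ 7.00%.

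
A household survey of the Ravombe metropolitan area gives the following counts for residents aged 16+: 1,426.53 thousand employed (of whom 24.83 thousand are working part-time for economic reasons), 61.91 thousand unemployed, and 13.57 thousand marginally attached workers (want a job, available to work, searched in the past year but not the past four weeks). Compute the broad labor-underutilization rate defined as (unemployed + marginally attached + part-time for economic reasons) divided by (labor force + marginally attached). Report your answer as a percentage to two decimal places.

Labor force = 1,426.53 + 61.91 = 1,488.44 thousand.
Numerator = 61.91 + 13.57 + 24.83 = 100.31 thousand.
Denominator = 1,488.44 + 13.57 = 1,502.01 thousand.
Broad rate = 100.31 / 1,502.01 = 6.68%.

Broad underutilization rate ≈ 6.68%.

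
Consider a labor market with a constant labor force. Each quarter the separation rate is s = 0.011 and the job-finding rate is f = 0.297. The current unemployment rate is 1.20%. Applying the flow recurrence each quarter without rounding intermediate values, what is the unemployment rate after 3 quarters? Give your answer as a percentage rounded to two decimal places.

With a fixed labor force, u_{t+1} = u_t + s·(1−u_t) − f·u_t = u_t·(1−s−f) + s.
Here 1−s−f = 0.692 and s = 0.011.
u_1 = 0.012000 × 0.692 + 0.011 = 0.019304.
u_2 = 0.019304 × 0.692 + 0.011 = 0.024358.
u_3 = 0.024358 × 0.692 + 0.011 = 0.027856.

Unemployment rate after three quarters ≈ 2.79%.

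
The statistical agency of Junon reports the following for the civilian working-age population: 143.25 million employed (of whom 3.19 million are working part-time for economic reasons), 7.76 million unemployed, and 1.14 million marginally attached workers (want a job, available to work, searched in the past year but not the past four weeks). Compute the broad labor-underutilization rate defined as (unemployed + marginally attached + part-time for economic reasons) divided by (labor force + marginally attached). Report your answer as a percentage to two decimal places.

Broad underutilization rate ≈ 7.95%.

Labor force = 143.25 + 7.76 = 151.01 million.
Numerator = 7.76 + 1.14 + 3.19 = 12.09 million.
Denominator = 151.01 + 1.14 = 152.15 million.
Broad rate = 12.09 / 152.15 = 7.95%.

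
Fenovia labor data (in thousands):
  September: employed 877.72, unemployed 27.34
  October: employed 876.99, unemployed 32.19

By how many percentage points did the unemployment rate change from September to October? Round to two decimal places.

September: labor force = 877.72 + 27.34 = 905.06; u = 27.34/905.06 = 3.02%.
October: labor force = 876.99 + 32.19 = 909.18; u = 32.19/909.18 = 3.54%.
Change = 3.54% − 3.02% = +0.52 pp.

The unemployment rate changed by +0.52 percentage points.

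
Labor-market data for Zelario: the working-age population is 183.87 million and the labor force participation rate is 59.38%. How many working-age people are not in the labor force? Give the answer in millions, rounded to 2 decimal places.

About 74.69 million are not in the labor force.

Share not in the labor force = 1 − 0.5938 = 0.4062.
Not in labor force = 0.4062 × 183.87 ≈ 74.69 million.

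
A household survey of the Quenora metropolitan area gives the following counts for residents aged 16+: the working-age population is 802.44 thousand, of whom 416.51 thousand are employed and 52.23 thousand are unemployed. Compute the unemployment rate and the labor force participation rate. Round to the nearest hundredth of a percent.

Unemployment rate ≈ 11.14%; labor force participation rate ≈ 58.41%.

Labor force = employed + unemployed = 416.51 + 52.23 = 468.74 thousand.
Unemployment rate = 52.23 / 468.74 = 11.14%.
Labor force participation rate = 468.74 / 802.44 = 58.41%.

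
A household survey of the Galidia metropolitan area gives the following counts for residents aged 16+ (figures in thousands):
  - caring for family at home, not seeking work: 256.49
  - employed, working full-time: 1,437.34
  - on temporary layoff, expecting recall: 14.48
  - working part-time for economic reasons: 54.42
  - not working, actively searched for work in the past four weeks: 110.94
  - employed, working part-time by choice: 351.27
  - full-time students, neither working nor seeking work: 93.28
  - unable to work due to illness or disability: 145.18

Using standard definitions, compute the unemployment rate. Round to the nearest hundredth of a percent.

Employed = 1,437.34 + 54.42 + 351.27 = 1,843.03 thousand (anyone who worked, including part-time for economic reasons, counts as employed).
Unemployed = 14.48 + 110.94 = 125.42 thousand (jobless and actively searching, or on temporary layoff).
Labor force = 1,843.03 + 125.42 = 1,968.45 thousand.
Unemployment rate = 125.42 / 1,968.45 = 6.37%.

Unemployment rate ≈ 6.37%.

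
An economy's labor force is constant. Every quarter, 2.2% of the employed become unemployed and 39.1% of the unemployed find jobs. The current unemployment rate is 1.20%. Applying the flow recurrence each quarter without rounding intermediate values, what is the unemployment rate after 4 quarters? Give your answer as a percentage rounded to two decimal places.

Unemployment rate after four quarters ≈ 4.84%.

With a fixed labor force, u_{t+1} = u_t + s·(1−u_t) − f·u_t = u_t·(1−s−f) + s.
Here 1−s−f = 0.587 and s = 0.022.
u_1 = 0.012000 × 0.587 + 0.022 = 0.029044.
u_2 = 0.029044 × 0.587 + 0.022 = 0.039049.
u_3 = 0.039049 × 0.587 + 0.022 = 0.044922.
u_4 = 0.044922 × 0.587 + 0.022 = 0.048369.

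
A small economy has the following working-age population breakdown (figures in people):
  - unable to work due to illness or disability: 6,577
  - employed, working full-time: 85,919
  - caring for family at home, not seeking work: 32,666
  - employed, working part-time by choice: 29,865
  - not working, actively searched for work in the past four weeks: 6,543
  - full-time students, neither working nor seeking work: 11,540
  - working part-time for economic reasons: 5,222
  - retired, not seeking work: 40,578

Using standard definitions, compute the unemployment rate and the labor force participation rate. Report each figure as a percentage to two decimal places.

Unemployment rate ≈ 5.13%; labor force participation rate ≈ 58.27%.

Employed = 85,919 + 29,865 + 5,222 = 121,006 (anyone who worked, including part-time for economic reasons, counts as employed).
Unemployed = 6,543.
Labor force = 121,006 + 6,543 = 127,549.
Not in labor force = 6,577 + 32,666 + 11,540 + 40,578 = 91,361 (those not working and not actively searching are outside the labor force).
Civilian working-age population = 127,549 + 91,361 = 218,910.
Unemployment rate = 6,543 / 127,549 = 5.13%.
Labor force participation rate = 127,549 / 218,910 = 58.27%.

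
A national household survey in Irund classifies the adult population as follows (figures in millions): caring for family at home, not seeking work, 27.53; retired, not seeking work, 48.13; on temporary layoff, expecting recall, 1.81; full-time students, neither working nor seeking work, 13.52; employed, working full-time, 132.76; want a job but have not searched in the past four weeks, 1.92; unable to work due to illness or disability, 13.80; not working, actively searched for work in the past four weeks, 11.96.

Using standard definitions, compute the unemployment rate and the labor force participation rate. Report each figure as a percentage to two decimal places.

Unemployment rate ≈ 9.40%; labor force participation rate ≈ 58.28%.

Employed = 132.76 million.
Unemployed = 1.81 + 11.96 = 13.77 million (jobless and actively searching, or on temporary layoff).
Labor force = 132.76 + 13.77 = 146.53 million.
Not in labor force = 27.53 + 48.13 + 13.52 + 1.92 + 13.80 = 104.90 million (those not working and not actively searching are outside the labor force — including those who want a job but have given up searching).
Civilian working-age population = 146.53 + 104.90 = 251.43 million.
Unemployment rate = 13.77 / 146.53 = 9.40%.
Labor force participation rate = 146.53 / 251.43 = 58.28%.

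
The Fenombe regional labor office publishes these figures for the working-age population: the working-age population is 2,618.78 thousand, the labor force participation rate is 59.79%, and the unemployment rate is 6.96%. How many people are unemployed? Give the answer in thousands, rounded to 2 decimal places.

Labor force = 0.5979 × 2,618.78 = 1,565.77 thousand.
Unemployed = 0.0696 × 1,565.77 ≈ 108.98 thousand.

About 108.98 thousand are unemployed.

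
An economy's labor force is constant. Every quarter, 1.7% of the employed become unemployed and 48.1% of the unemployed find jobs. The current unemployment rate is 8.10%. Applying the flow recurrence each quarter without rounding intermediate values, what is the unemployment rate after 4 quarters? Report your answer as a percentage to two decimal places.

With a fixed labor force, u_{t+1} = u_t + s·(1−u_t) − f·u_t = u_t·(1−s−f) + s.
Here 1−s−f = 0.502 and s = 0.017.
u_1 = 0.081000 × 0.502 + 0.017 = 0.057662.
u_2 = 0.057662 × 0.502 + 0.017 = 0.045946.
u_3 = 0.045946 × 0.502 + 0.017 = 0.040065.
u_4 = 0.040065 × 0.502 + 0.017 = 0.037113.

Unemployment rate after four quarters ≈ 3.71%.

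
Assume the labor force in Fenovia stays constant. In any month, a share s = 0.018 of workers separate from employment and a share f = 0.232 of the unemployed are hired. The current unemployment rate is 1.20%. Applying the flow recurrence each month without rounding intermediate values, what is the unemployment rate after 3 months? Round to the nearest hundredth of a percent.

Unemployment rate after three months ≈ 4.67%.

With a fixed labor force, u_{t+1} = u_t + s·(1−u_t) − f·u_t = u_t·(1−s−f) + s.
Here 1−s−f = 0.750 and s = 0.018.
u_1 = 0.012000 × 0.750 + 0.018 = 0.027000.
u_2 = 0.027000 × 0.750 + 0.018 = 0.038250.
u_3 = 0.038250 × 0.750 + 0.018 = 0.046687.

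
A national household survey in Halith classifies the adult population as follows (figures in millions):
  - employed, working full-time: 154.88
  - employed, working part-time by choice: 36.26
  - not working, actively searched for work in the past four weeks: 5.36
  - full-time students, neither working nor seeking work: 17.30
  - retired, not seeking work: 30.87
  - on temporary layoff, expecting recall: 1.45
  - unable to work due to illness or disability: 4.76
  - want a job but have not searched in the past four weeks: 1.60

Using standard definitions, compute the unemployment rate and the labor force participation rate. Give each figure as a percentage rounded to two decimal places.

Employed = 154.88 + 36.26 = 191.14 million.
Unemployed = 5.36 + 1.45 = 6.81 million (jobless and actively searching, or on temporary layoff).
Labor force = 191.14 + 6.81 = 197.95 million.
Not in labor force = 17.30 + 30.87 + 4.76 + 1.60 = 54.53 million (those not working and not actively searching are outside the labor force — including those who want a job but have given up searching).
Civilian working-age population = 197.95 + 54.53 = 252.48 million.
Unemployment rate = 6.81 / 197.95 = 3.44%.
Labor force participation rate = 197.95 / 252.48 = 78.40%.

Unemployment rate ≈ 3.44%; labor force participation rate ≈ 78.40%.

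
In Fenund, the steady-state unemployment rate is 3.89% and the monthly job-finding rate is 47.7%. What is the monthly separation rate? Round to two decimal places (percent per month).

From u* = s/(s+f): s = u·f/(1−u).
s = 0.0389 × 47.7 / (1 − 0.0389) = 1.8555 / 0.9611 ≈ 1.93% per month.

Separation rate ≈ 1.93% per month.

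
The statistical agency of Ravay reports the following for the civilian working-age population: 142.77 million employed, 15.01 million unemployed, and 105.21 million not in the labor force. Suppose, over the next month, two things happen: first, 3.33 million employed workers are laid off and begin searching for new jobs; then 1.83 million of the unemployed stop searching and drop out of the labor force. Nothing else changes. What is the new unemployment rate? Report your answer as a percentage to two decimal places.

Initially, labor force = 142.77 + 15.01 = 157.78 million, so u = 15.01/157.78 = 9.51%.
After the first change, employed falls and unemployed rises by 3.33; labor force unchanged → E = 139.44, U = 18.34, labor force = 157.78 million.
After the second change, unemployed and labor force both fall by 1.83 → E = 139.44, U = 16.51, labor force = 155.95 million.
New unemployment rate = 16.51 / 155.95 = 10.59%.

New unemployment rate ≈ 10.59%.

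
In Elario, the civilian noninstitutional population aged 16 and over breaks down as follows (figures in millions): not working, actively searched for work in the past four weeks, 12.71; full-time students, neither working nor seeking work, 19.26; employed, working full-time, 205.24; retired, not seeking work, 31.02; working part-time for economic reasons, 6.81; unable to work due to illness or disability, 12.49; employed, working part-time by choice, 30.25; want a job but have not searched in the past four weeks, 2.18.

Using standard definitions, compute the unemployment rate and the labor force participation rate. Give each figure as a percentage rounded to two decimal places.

Employed = 205.24 + 6.81 + 30.25 = 242.30 million (anyone who worked, including part-time for economic reasons, counts as employed).
Unemployed = 12.71 million.
Labor force = 242.30 + 12.71 = 255.01 million.
Not in labor force = 19.26 + 31.02 + 12.49 + 2.18 = 64.95 million (those not working and not actively searching are outside the labor force — including those who want a job but have given up searching).
Civilian working-age population = 255.01 + 64.95 = 319.96 million.
Unemployment rate = 12.71 / 255.01 = 4.98%.
Labor force participation rate = 255.01 / 319.96 = 79.70%.

Unemployment rate ≈ 4.98%; labor force participation rate ≈ 79.70%.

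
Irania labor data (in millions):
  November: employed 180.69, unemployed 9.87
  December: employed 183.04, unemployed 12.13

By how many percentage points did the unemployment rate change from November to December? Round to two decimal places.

The unemployment rate changed by +1.04 percentage points.

November: labor force = 180.69 + 9.87 = 190.56; u = 9.87/190.56 = 5.18%.
December: labor force = 183.04 + 12.13 = 195.17; u = 12.13/195.17 = 6.22%.
Change = 6.22% − 5.18% = +1.04 pp.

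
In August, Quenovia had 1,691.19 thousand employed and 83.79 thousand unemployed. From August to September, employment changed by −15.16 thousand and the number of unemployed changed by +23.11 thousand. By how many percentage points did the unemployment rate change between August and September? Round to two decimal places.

The unemployment rate changed by +1.28 percentage points.

August: labor force = 1,691.19 + 83.79 = 1,774.98; u = 83.79/1,774.98 = 4.72%.
September: labor force = 1,676.03 + 106.90 = 1,782.93; u = 106.90/1,782.93 = 6.00%.
Change = 6.00% − 4.72% = +1.28 pp.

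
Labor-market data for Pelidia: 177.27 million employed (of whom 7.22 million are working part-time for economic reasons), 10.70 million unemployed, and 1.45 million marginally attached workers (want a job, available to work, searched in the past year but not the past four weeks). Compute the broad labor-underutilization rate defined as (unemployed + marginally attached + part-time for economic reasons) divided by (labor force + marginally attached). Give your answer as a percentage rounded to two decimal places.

Broad underutilization rate ≈ 10.23%.

Labor force = 177.27 + 10.70 = 187.97 million.
Numerator = 10.70 + 1.45 + 7.22 = 19.37 million.
Denominator = 187.97 + 1.45 = 189.42 million.
Broad rate = 19.37 / 189.42 = 10.23%.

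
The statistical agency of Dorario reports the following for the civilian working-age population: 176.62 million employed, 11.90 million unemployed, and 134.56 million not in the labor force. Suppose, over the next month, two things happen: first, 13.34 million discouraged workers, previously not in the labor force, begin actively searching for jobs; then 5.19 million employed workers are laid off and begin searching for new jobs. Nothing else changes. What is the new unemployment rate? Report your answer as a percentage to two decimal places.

Initially, labor force = 176.62 + 11.90 = 188.52 million, so u = 11.90/188.52 = 6.31%.
After the first change, unemployed and labor force both rise by 13.34 → E = 176.62, U = 25.24, labor force = 201.86 million.
After the second change, employed falls and unemployed rises by 5.19; labor force unchanged → E = 171.43, U = 30.43, labor force = 201.86 million.
New unemployment rate = 30.43 / 201.86 = 15.07%.

New unemployment rate ≈ 15.07%.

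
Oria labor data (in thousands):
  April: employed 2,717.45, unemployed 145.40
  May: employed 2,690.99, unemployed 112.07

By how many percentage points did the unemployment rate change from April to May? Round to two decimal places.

The unemployment rate changed by −1.08 percentage points.

April: labor force = 2,717.45 + 145.40 = 2,862.85; u = 145.40/2,862.85 = 5.08%.
May: labor force = 2,690.99 + 112.07 = 2,803.06; u = 112.07/2,803.06 = 4.00%.
Change = 4.00% − 5.08% = −1.08 pp.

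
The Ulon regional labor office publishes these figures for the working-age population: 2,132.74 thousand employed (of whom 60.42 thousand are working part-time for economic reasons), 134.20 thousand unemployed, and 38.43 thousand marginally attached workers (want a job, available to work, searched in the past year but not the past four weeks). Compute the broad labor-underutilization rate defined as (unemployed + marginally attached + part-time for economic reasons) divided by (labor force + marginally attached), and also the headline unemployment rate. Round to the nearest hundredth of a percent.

Labor force = 2,132.74 + 134.20 = 2,266.94 thousand.
Numerator = 134.20 + 38.43 + 60.42 = 233.05 thousand.
Denominator = 2,266.94 + 38.43 = 2,305.37 thousand.
Broad rate = 233.05 / 2,305.37 = 10.11%.
Headline unemployment rate = 134.20 / 2,266.94 = 5.92%.

Broad underutilization rate ≈ 10.11%; headline unemployment rate ≈ 5.92%.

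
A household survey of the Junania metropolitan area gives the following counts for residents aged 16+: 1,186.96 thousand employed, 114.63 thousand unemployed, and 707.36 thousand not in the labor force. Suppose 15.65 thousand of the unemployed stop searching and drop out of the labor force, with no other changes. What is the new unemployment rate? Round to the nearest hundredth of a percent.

New unemployment rate ≈ 7.70%.

Initially, labor force = 1,186.96 + 114.63 = 1,301.59 thousand, so u = 114.63/1,301.59 = 8.81%.
After the change, unemployed and labor force both fall by 15.65 → E = 1,186.96, U = 98.98, labor force = 1,285.94 thousand.
New unemployment rate = 98.98 / 1,285.94 = 7.70%.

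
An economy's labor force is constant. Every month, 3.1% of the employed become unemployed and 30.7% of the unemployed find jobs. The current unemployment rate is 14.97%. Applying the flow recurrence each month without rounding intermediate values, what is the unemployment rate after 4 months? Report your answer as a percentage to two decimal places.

Unemployment rate after four months ≈ 10.29%.

With a fixed labor force, u_{t+1} = u_t + s·(1−u_t) − f·u_t = u_t·(1−s−f) + s.
Here 1−s−f = 0.662 and s = 0.031.
u_1 = 0.149700 × 0.662 + 0.031 = 0.130101.
u_2 = 0.130101 × 0.662 + 0.031 = 0.117127.
u_3 = 0.117127 × 0.662 + 0.031 = 0.108538.
u_4 = 0.108538 × 0.662 + 0.031 = 0.102852.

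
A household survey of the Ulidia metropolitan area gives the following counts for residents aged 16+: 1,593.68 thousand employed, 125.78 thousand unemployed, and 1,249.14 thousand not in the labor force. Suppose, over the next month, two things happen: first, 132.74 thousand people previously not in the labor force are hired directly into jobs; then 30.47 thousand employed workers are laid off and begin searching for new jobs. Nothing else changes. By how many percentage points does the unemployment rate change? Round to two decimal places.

The unemployment rate changes by +1.12 percentage points.

Initially, labor force = 1,593.68 + 125.78 = 1,719.46 thousand, so u = 125.78/1,719.46 = 7.32%.
After the first change, employed and labor force both rise by 132.74; unemployed unchanged → E = 1,726.42, U = 125.78, labor force = 1,852.20 thousand.
After the second change, employed falls and unemployed rises by 30.47; labor force unchanged → E = 1,695.95, U = 156.25, labor force = 1,852.20 thousand.
New unemployment rate = 156.25 / 1,852.20 = 8.44%.
Change = 8.44% − 7.32% = +1.12 percentage points.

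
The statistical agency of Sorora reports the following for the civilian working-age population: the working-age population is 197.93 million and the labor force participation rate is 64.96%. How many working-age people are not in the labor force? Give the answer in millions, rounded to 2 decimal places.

Share not in the labor force = 1 − 0.6496 = 0.3504.
Not in labor force = 0.3504 × 197.93 ≈ 69.35 million.

About 69.35 million are not in the labor force.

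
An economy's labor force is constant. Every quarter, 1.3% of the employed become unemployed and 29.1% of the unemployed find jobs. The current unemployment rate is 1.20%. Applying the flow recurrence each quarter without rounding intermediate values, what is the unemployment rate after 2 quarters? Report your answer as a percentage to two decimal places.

Unemployment rate after two quarters ≈ 2.79%.

With a fixed labor force, u_{t+1} = u_t + s·(1−u_t) − f·u_t = u_t·(1−s−f) + s.
Here 1−s−f = 0.696 and s = 0.013.
u_1 = 0.012000 × 0.696 + 0.013 = 0.021352.
u_2 = 0.021352 × 0.696 + 0.013 = 0.027861.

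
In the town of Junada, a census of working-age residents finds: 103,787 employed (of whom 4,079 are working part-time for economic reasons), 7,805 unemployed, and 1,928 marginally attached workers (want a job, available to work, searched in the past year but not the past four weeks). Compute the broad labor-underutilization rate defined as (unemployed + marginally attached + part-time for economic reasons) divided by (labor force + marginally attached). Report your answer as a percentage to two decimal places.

Broad underutilization rate ≈ 12.17%.

Labor force = 103,787 + 7,805 = 111,592.
Numerator = 7,805 + 1,928 + 4,079 = 13,812.
Denominator = 111,592 + 1,928 = 113,520.
Broad rate = 13,812 / 113,520 = 12.17%.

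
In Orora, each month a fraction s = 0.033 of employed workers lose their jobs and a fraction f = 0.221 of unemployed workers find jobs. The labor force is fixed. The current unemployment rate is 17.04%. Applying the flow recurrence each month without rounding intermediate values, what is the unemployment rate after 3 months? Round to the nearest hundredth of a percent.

Unemployment rate after three months ≈ 14.67%.

With a fixed labor force, u_{t+1} = u_t + s·(1−u_t) − f·u_t = u_t·(1−s−f) + s.
Here 1−s−f = 0.746 and s = 0.033.
u_1 = 0.170400 × 0.746 + 0.033 = 0.160118.
u_2 = 0.160118 × 0.746 + 0.033 = 0.152448.
u_3 = 0.152448 × 0.746 + 0.033 = 0.146726.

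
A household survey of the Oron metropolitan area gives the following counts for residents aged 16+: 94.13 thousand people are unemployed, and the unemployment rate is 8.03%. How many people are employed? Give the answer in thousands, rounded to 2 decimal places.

About 1,078.10 thousand are employed.

Labor force = U / u = 94.13 / 0.0803 ≈ 1,172.23 thousand.
Employed = labor force − unemployed = 1,172.23 − 94.13 = 1,078.10 thousand.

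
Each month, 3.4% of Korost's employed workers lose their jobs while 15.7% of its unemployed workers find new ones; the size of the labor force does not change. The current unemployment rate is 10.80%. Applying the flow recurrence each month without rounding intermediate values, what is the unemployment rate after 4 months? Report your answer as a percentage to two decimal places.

With a fixed labor force, u_{t+1} = u_t + s·(1−u_t) − f·u_t = u_t·(1−s−f) + s.
Here 1−s−f = 0.809 and s = 0.034.
u_1 = 0.108000 × 0.809 + 0.034 = 0.121372.
u_2 = 0.121372 × 0.809 + 0.034 = 0.132190.
u_3 = 0.132190 × 0.809 + 0.034 = 0.140942.
u_4 = 0.140942 × 0.809 + 0.034 = 0.148022.

Unemployment rate after four months ≈ 14.80%.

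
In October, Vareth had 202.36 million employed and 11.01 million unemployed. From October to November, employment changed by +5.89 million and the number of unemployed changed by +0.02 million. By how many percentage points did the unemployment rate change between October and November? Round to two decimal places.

The unemployment rate changed by −0.13 percentage points.

October: labor force = 202.36 + 11.01 = 213.37; u = 11.01/213.37 = 5.16%.
November: labor force = 208.25 + 11.03 = 219.28; u = 11.03/219.28 = 5.03%.
Change = 5.03% − 5.16% = −0.13 pp.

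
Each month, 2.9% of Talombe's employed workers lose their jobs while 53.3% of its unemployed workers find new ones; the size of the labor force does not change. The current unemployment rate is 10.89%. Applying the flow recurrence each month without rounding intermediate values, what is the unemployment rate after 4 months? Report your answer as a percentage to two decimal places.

With a fixed labor force, u_{t+1} = u_t + s·(1−u_t) − f·u_t = u_t·(1−s−f) + s.
Here 1−s−f = 0.438 and s = 0.029.
u_1 = 0.108900 × 0.438 + 0.029 = 0.076698.
u_2 = 0.076698 × 0.438 + 0.029 = 0.062594.
u_3 = 0.062594 × 0.438 + 0.029 = 0.056416.
u_4 = 0.056416 × 0.438 + 0.029 = 0.053710.

Unemployment rate after four months ≈ 5.37%.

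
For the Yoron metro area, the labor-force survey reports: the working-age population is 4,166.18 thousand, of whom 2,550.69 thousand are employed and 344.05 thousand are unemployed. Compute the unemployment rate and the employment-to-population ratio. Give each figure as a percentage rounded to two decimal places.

Labor force = employed + unemployed = 2,550.69 + 344.05 = 2,894.74 thousand.
Unemployment rate = 344.05 / 2,894.74 = 11.89%.
Employment-population ratio = 2,550.69 / 4,166.18 = 61.22%.

Unemployment rate ≈ 11.89%; employment-population ratio ≈ 61.22%.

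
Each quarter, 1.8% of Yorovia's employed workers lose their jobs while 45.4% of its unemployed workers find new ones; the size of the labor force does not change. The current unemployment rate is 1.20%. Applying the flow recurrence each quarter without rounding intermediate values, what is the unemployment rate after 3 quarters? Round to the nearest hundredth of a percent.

Unemployment rate after three quarters ≈ 3.43%.

With a fixed labor force, u_{t+1} = u_t + s·(1−u_t) − f·u_t = u_t·(1−s−f) + s.
Here 1−s−f = 0.528 and s = 0.018.
u_1 = 0.012000 × 0.528 + 0.018 = 0.024336.
u_2 = 0.024336 × 0.528 + 0.018 = 0.030849.
u_3 = 0.030849 × 0.528 + 0.018 = 0.034288.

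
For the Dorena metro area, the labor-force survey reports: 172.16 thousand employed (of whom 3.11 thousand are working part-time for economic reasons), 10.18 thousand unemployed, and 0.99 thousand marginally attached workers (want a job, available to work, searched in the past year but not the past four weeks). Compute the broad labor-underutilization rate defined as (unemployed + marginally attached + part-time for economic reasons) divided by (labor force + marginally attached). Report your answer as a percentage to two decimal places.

Labor force = 172.16 + 10.18 = 182.34 thousand.
Numerator = 10.18 + 0.99 + 3.11 = 14.28 thousand.
Denominator = 182.34 + 0.99 = 183.33 thousand.
Broad rate = 14.28 / 183.33 = 7.79%.

Broad underutilization rate ≈ 7.79%.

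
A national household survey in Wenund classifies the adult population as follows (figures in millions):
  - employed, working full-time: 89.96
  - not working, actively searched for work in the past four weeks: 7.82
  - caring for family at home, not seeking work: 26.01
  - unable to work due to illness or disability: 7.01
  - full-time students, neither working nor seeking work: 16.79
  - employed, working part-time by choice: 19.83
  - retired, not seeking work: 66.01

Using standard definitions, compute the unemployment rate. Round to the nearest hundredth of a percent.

Employed = 89.96 + 19.83 = 109.79 million.
Unemployed = 7.82 million.
Labor force = 109.79 + 7.82 = 117.61 million.
Unemployment rate = 7.82 / 117.61 = 6.65%.

Unemployment rate ≈ 6.65%.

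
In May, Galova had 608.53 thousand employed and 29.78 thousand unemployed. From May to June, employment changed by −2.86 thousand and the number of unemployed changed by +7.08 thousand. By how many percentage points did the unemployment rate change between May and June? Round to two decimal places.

May: labor force = 608.53 + 29.78 = 638.31; u = 29.78/638.31 = 4.67%.
June: labor force = 605.67 + 36.86 = 642.53; u = 36.86/642.53 = 5.74%.
Change = 5.74% − 4.67% = +1.07 pp.

The unemployment rate changed by +1.07 percentage points.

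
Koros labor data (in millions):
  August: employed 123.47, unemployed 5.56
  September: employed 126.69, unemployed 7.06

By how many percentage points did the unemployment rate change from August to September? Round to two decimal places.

August: labor force = 123.47 + 5.56 = 129.03; u = 5.56/129.03 = 4.31%.
September: labor force = 126.69 + 7.06 = 133.75; u = 7.06/133.75 = 5.28%.
Change = 5.28% − 4.31% = +0.97 pp.

The unemployment rate changed by +0.97 percentage points.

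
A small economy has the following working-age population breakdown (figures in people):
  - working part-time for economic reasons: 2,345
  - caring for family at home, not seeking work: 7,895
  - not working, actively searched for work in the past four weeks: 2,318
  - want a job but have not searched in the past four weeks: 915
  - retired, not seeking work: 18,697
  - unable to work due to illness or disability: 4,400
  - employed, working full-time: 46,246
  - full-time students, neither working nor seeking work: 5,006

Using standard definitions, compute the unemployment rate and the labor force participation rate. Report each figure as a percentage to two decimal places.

Unemployment rate ≈ 4.55%; labor force participation rate ≈ 57.97%.

Employed = 2,345 + 46,246 = 48,591 (anyone who worked, including part-time for economic reasons, counts as employed).
Unemployed = 2,318.
Labor force = 48,591 + 2,318 = 50,909.
Not in labor force = 7,895 + 915 + 18,697 + 4,400 + 5,006 = 36,913 (those not working and not actively searching are outside the labor force — including those who want a job but have given up searching).
Civilian working-age population = 50,909 + 36,913 = 87,822.
Unemployment rate = 2,318 / 50,909 = 4.55%.
Labor force participation rate = 50,909 / 87,822 = 57.97%.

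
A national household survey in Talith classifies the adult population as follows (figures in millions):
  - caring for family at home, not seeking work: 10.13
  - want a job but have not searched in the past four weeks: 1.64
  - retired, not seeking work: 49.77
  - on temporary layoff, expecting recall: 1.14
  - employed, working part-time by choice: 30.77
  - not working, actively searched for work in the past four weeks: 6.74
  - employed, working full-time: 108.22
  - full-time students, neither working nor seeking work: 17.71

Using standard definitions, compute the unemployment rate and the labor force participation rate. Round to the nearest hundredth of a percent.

Employed = 30.77 + 108.22 = 138.99 million.
Unemployed = 1.14 + 6.74 = 7.88 million (jobless and actively searching, or on temporary layoff).
Labor force = 138.99 + 7.88 = 146.87 million.
Not in labor force = 10.13 + 1.64 + 49.77 + 17.71 = 79.25 million (those not working and not actively searching are outside the labor force — including those who want a job but have given up searching).
Civilian working-age population = 146.87 + 79.25 = 226.12 million.
Unemployment rate = 7.88 / 146.87 = 5.37%.
Labor force participation rate = 146.87 / 226.12 = 64.95%.

Unemployment rate ≈ 5.37%; labor force participation rate ≈ 64.95%.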